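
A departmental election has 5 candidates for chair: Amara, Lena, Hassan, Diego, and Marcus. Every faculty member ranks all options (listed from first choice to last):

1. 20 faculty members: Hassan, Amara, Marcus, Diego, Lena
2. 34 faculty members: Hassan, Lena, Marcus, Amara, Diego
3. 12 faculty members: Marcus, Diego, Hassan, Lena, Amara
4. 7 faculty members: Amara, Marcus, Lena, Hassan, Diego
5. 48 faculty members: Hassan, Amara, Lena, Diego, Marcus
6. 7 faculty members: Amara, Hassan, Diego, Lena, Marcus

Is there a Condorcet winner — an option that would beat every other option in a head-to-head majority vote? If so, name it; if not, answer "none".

Hassan

Hassan vs Amara: 114–14 for Hassan.
Hassan vs Lena: 121–7 for Hassan.
Hassan vs Diego: 116–12 for Hassan.
Hassan vs Marcus: 109–19 for Hassan.
Hassan beats every other option head-to-head.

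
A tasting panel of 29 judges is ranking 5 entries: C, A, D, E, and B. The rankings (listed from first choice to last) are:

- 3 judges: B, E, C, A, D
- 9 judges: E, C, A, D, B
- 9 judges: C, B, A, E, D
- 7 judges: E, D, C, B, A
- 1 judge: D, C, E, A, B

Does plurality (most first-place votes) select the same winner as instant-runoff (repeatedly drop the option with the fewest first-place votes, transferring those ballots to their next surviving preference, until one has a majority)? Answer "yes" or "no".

yes

Plurality — first-place votes: C 9, A 0, D 1, E 16, B 3. Winner: E.
Instant-runoff — R1 C 9, A 0, D 1, E 16, B 3 (E winner). Winner: E.
The two methods agree.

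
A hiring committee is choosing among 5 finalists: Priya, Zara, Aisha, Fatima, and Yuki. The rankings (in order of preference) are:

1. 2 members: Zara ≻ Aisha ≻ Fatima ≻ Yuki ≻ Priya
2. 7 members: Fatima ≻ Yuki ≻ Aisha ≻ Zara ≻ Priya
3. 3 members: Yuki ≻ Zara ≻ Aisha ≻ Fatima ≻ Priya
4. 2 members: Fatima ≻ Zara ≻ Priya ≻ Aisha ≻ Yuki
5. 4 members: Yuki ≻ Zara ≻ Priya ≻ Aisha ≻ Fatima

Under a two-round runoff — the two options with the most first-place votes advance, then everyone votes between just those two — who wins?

Fatima

Round 1 first-place votes: Priya 0, Zara 2, Aisha 0, Fatima 9, Yuki 7.
Fatima and Yuki advance.
Runoff: Fatima is preferred to Yuki by 11 voters; Yuki by 7.
Fatima wins the runoff.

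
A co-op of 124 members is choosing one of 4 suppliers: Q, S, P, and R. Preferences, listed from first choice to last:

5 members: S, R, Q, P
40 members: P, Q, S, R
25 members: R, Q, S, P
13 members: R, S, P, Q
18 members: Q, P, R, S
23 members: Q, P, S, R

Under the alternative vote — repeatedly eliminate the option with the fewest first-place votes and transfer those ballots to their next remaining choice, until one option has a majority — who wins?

Q

Round 1: Q 41, S 5, P 40, R 38. Eliminate S.
Round 2: Q 41, P 40, R 43. Eliminate P.
Round 3: Q 81, R 43. Q has a majority.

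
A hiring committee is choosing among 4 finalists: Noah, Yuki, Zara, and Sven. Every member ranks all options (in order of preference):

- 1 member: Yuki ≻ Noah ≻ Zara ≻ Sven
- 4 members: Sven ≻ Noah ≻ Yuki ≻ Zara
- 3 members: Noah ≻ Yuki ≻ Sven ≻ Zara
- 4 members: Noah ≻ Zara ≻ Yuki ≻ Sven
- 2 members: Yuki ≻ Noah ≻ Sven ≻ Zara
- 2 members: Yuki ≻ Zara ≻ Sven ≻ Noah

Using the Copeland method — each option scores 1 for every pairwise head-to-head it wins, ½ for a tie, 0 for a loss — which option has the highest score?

Noah

Noah: beats Yuki, Zara, and Sven → score 3.
Yuki: beats Zara and Sven; loses to Noah → score 2.
Zara: loses to Noah, Yuki, and Sven → score 0.
Sven: beats Zara; loses to Noah and Yuki → score 1.
Noah has the best pairwise record.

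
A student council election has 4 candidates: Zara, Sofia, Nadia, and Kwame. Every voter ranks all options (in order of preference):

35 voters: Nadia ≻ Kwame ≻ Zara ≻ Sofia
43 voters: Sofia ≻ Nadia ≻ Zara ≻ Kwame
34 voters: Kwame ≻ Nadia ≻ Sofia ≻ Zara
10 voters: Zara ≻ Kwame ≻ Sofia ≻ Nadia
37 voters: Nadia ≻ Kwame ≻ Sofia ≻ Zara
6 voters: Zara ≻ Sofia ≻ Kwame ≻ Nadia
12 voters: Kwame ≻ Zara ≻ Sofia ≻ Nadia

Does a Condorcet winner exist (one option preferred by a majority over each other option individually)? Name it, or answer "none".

Nadia

Nadia vs Zara: 149–28 for Nadia.
Nadia vs Sofia: 106–71 for Nadia.
Nadia vs Kwame: 115–62 for Nadia.
Nadia beats every other option head-to-head.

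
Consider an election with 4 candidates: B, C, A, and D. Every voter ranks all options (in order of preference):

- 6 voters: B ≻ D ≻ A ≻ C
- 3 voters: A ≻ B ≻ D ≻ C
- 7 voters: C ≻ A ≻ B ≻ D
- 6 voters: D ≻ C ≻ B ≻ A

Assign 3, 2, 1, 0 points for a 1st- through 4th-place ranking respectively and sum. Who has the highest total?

B: 6·3 + 3·2 + 7·1 + 6·1 = 37
C: 6·0 + 3·0 + 7·3 + 6·2 = 33
A: 6·1 + 3·3 + 7·2 + 6·0 = 29
D: 6·2 + 3·1 + 7·0 + 6·3 = 33
B has the highest Borda score (37).

B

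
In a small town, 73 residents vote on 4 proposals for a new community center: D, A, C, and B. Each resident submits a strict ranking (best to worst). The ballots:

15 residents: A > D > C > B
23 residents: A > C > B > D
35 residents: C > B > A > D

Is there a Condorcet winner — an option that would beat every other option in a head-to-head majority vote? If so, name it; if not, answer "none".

A vs D: 73–0 for A.
A vs C: 38–35 for A.
A vs B: 38–35 for A.
A beats every other option head-to-head.

A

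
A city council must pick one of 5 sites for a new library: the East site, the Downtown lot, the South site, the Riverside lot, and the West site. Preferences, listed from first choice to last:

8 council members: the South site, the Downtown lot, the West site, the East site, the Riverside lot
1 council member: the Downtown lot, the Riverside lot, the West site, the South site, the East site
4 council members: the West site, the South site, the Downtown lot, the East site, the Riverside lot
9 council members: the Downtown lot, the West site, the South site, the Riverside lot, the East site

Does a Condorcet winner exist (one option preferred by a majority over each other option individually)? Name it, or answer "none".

Checking pairwise contests:
the Downtown lot beats the East site 22–0.
the South site beats the Downtown lot 12–10.
the West site beats the South site 14–8.
the East site beats the Riverside lot 12–10.
the Downtown lot beats the West site 18–4.
Every option loses at least one head-to-head, so there is no Condorcet winner.

none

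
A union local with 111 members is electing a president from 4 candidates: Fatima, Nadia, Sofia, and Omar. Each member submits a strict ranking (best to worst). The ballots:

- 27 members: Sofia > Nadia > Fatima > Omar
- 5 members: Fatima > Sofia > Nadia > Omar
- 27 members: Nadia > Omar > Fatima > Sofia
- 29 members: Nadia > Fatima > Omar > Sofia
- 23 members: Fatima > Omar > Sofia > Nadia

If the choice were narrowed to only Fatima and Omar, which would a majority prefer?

Fatima

Voters preferring Fatima to Omar: 84; preferring Omar to Fatima: 27.
Fatima wins the head-to-head.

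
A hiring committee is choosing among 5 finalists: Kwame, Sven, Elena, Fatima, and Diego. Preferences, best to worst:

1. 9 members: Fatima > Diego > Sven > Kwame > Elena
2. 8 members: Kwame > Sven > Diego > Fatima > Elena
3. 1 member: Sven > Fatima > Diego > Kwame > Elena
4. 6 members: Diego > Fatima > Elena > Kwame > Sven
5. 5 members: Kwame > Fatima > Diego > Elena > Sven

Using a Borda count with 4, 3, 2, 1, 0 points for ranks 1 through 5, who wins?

Fatima

Kwame: 9·1 + 8·4 + 1·1 + 6·1 + 5·4 = 68
Sven: 9·2 + 8·3 + 1·4 + 6·0 + 5·0 = 46
Elena: 9·0 + 8·0 + 1·0 + 6·2 + 5·1 = 17
Fatima: 9·4 + 8·1 + 1·3 + 6·3 + 5·3 = 80
Diego: 9·3 + 8·2 + 1·2 + 6·4 + 5·2 = 79
Fatima has the highest Borda score (80).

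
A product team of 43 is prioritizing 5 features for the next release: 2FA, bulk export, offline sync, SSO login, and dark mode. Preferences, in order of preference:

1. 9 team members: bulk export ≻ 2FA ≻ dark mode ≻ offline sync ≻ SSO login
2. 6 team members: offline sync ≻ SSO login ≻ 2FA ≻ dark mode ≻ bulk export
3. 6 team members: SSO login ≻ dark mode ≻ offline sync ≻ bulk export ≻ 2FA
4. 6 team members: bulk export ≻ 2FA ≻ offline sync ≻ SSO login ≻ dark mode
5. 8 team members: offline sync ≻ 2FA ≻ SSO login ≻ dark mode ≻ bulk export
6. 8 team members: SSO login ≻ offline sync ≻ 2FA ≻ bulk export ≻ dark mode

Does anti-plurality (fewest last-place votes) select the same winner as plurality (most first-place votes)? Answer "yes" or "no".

Anti-plurality — last-place votes: 2FA 6, bulk export 14, offline sync 0, SSO login 9, dark mode 14. Winner: offline sync.
Plurality — first-place votes: 2FA 0, bulk export 15, offline sync 14, SSO login 14, dark mode 0. Winner: bulk export.
The two methods disagree.

no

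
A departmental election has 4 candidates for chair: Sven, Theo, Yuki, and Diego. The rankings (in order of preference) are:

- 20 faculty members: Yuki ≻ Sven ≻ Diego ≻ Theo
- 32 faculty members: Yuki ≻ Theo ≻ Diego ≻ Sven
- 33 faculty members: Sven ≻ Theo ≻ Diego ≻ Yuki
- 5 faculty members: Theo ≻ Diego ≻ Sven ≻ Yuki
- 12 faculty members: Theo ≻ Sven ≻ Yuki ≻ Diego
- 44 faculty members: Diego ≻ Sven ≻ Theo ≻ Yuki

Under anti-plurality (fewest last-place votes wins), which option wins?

Last-place votes: Sven 32, Theo 20, Yuki 82, Diego 12.
Diego is ranked last by the fewest voters, so Diego wins.

Diego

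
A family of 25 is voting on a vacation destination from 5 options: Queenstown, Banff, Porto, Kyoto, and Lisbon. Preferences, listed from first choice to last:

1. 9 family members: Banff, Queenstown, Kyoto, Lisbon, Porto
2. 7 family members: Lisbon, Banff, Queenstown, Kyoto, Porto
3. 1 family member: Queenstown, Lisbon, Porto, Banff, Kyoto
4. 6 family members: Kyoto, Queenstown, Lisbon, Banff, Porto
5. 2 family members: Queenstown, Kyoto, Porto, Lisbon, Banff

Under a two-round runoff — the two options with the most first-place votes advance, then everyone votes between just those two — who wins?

Round 1 first-place votes: Queenstown 3, Banff 9, Porto 0, Kyoto 6, Lisbon 7.
Banff and Lisbon advance.
Runoff: Banff is preferred to Lisbon by 9 voters; Lisbon by 16.
Lisbon wins the runoff.

Lisbon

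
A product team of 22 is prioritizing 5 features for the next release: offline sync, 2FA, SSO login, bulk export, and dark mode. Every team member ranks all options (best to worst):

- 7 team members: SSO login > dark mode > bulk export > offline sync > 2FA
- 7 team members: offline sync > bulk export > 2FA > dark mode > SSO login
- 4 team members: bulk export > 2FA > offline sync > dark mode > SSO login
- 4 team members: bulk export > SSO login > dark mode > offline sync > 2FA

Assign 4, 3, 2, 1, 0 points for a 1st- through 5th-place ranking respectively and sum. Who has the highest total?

bulk export

offline sync: 7·1 + 7·4 + 4·2 + 4·1 = 47
2FA: 7·0 + 7·2 + 4·3 + 4·0 = 26
SSO login: 7·4 + 7·0 + 4·0 + 4·3 = 40
bulk export: 7·2 + 7·3 + 4·4 + 4·4 = 67
dark mode: 7·3 + 7·1 + 4·1 + 4·2 = 40
bulk export has the highest Borda score (67).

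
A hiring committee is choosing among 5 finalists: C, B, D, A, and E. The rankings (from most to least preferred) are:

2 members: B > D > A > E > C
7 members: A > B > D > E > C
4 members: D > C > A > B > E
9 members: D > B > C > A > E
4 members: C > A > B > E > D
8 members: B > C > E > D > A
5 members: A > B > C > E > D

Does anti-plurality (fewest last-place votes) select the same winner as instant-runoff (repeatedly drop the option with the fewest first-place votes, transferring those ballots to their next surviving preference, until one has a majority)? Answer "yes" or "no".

no

Anti-plurality — last-place votes: C 9, B 0, D 9, A 8, E 13. Winner: B.
Instant-runoff — R1 C 4, B 10, D 13, A 12, E 0 (E out); R2 C 4, B 10, D 13, A 12 (C out); R3 B 10, D 13, A 16 (B out); R4 D 23, A 16 (D winner). Winner: D.
The two methods disagree.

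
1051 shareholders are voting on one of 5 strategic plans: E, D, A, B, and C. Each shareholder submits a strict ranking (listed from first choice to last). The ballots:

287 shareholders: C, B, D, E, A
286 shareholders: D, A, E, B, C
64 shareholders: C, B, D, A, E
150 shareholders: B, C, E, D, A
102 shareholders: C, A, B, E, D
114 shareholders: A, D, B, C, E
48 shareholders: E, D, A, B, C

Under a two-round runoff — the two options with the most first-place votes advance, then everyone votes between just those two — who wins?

C

Round 1 first-place votes: E 48, D 286, A 114, B 150, C 453.
C and D advance.
Runoff: C is preferred to D by 603 voters; D by 448.
C wins the runoff.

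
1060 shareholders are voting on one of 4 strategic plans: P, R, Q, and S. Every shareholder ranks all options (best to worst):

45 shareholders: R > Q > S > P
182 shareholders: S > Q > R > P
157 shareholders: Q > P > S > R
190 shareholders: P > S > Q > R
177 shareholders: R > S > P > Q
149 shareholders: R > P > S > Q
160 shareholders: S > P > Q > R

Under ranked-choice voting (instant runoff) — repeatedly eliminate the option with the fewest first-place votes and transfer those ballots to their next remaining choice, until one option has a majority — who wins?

Round 1: P 190, R 371, Q 157, S 342. Eliminate Q.
Round 2: P 347, R 371, S 342. Eliminate S.
Round 3: P 507, R 553. R has a majority.

R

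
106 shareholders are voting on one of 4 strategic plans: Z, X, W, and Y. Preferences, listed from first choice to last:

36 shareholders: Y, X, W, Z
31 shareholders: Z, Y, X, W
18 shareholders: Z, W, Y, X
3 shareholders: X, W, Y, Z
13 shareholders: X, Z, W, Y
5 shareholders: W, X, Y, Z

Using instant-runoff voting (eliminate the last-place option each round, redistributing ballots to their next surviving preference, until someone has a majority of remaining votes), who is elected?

Z

Round 1: Z 49, X 16, W 5, Y 36. Eliminate W.
Round 2: Z 49, X 21, Y 36. Eliminate X.
Round 3: Z 62, Y 44. Z has a majority.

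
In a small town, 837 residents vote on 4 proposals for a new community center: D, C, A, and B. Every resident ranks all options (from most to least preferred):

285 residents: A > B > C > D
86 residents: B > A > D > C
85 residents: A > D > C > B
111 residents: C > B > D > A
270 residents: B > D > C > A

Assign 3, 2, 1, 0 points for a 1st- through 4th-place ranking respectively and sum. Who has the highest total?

B

D: 285·0 + 86·1 + 85·2 + 111·1 + 270·2 = 907
C: 285·1 + 86·0 + 85·1 + 111·3 + 270·1 = 973
A: 285·3 + 86·2 + 85·3 + 111·0 + 270·0 = 1282
B: 285·2 + 86·3 + 85·0 + 111·2 + 270·3 = 1860
B has the highest Borda score (1860).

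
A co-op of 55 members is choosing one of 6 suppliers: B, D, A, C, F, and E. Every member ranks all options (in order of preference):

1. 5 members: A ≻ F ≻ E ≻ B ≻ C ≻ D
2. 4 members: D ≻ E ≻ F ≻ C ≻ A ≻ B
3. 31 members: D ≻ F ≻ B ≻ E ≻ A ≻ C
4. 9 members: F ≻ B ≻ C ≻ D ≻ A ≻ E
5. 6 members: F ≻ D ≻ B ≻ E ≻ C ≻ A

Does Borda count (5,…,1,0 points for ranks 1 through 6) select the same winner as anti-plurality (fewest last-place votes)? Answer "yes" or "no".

yes

Borda — scores: B 157, D 217, A 69, C 46, F 231, E 105. Winner: F.
Anti-plurality — last-place votes: B 4, D 5, A 6, C 31, F 0, E 9. Winner: F.
The two methods agree.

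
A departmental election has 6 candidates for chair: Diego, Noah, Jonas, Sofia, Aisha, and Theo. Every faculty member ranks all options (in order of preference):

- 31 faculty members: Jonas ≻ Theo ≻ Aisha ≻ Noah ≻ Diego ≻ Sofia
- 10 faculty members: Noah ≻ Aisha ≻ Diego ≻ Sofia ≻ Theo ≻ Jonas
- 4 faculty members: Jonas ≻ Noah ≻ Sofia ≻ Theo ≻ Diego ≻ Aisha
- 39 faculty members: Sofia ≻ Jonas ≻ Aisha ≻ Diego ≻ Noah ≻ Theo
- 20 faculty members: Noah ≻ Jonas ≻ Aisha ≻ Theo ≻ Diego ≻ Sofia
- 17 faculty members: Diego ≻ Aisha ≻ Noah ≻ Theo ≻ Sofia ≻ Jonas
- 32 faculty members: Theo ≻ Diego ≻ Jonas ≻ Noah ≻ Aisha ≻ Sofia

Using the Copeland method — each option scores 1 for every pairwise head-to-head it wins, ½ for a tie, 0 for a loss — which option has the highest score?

Jonas

Diego: beats Noah and Sofia; loses to Jonas, Aisha, and Theo → score 2.
Noah: beats Sofia and Theo; loses to Diego, Jonas, and Aisha → score 2.
Jonas: beats Diego, Noah, Sofia, Aisha, and Theo → score 5.
Sofia: loses to Diego, Noah, Jonas, Aisha, and Theo → score 0.
Aisha: beats Diego, Noah, Sofia, and Theo; loses to Jonas → score 4.
Theo: beats Diego and Sofia; loses to Noah, Jonas, and Aisha → score 2.
Jonas has the best pairwise record.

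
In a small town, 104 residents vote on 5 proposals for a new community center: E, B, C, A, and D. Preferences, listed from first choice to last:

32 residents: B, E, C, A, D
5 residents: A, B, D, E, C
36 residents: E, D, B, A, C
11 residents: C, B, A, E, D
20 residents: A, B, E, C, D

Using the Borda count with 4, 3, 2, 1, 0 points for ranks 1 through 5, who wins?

B

E: 32·3 + 5·1 + 36·4 + 11·1 + 20·2 = 296
B: 32·4 + 5·3 + 36·2 + 11·3 + 20·3 = 308
C: 32·2 + 5·0 + 36·0 + 11·4 + 20·1 = 128
A: 32·1 + 5·4 + 36·1 + 11·2 + 20·4 = 190
D: 32·0 + 5·2 + 36·3 + 11·0 + 20·0 = 118
B has the highest Borda score (308).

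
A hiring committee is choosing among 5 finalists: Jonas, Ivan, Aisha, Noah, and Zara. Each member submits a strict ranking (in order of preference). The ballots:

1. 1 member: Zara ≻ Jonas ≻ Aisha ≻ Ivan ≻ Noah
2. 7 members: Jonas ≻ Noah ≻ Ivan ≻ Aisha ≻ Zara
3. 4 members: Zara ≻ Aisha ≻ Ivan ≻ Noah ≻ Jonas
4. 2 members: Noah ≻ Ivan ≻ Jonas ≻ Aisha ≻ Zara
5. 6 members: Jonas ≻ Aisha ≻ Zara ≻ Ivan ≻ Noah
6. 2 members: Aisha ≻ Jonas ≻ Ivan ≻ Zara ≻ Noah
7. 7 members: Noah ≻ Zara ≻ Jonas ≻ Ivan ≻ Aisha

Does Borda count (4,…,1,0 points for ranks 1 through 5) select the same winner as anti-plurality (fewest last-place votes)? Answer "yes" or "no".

no

Borda — scores: Jonas 79, Ivan 46, Aisha 49, Noah 61, Zara 55. Winner: Jonas.
Anti-plurality — last-place votes: Jonas 4, Ivan 0, Aisha 7, Noah 9, Zara 9. Winner: Ivan.
The two methods disagree.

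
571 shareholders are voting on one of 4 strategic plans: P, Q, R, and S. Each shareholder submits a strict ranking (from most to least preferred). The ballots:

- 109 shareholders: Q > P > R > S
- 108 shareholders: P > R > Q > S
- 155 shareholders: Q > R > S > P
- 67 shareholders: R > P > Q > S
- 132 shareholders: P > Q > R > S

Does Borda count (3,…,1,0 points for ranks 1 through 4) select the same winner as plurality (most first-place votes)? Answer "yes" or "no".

yes

Borda — scores: P 1072, Q 1231, R 968, S 155. Winner: Q.
Plurality — first-place votes: P 240, Q 264, R 67, S 0. Winner: Q.
The two methods agree.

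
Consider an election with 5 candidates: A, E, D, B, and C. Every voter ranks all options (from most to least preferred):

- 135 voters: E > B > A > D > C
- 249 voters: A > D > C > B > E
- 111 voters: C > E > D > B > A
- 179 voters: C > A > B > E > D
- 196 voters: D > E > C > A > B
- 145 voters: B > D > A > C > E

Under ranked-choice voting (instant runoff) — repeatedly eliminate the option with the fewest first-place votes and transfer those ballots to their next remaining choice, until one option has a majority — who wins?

C

Round 1: A 249, E 135, D 196, B 145, C 290. Eliminate E.
Round 2: A 249, D 196, B 280, C 290. Eliminate D.
Round 3: A 249, B 280, C 486. Eliminate A.
Round 4: B 280, C 735. C has a majority.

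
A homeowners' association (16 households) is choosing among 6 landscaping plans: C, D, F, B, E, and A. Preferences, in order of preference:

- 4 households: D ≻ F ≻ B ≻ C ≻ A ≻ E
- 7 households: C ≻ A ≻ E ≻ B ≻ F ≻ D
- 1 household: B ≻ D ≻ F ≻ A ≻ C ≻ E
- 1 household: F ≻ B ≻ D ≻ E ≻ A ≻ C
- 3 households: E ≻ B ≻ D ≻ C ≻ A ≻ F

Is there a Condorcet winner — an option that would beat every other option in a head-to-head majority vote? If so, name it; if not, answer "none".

none

Checking pairwise contests:
D beats C 9–7.
B beats D 12–4.
C beats F 10–6.
E beats B 10–6.
C beats E 12–4.
C beats A 14–2.
Every option loses at least one head-to-head, so there is no Condorcet winner.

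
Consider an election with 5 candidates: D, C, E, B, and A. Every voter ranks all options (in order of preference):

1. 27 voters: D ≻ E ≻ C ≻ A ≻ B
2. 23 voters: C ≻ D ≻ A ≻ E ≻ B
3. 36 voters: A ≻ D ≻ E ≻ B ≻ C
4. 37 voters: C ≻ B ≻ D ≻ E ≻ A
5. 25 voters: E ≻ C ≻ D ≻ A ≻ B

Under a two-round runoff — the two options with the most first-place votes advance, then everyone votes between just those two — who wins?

Round 1 first-place votes: D 27, C 60, E 25, B 0, A 36.
C and A advance.
Runoff: C is preferred to A by 112 voters; A by 36.
C wins the runoff.

C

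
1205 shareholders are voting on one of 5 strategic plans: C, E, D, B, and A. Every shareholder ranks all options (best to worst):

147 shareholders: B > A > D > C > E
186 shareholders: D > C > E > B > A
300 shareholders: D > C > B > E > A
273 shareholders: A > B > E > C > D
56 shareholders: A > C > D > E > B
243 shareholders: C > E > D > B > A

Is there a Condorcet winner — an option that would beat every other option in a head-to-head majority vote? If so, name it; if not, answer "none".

D

D vs C: 633–572 for D.
D vs E: 689–516 for D.
D vs B: 785–420 for D.
D vs A: 729–476 for D.
D beats every other option head-to-head.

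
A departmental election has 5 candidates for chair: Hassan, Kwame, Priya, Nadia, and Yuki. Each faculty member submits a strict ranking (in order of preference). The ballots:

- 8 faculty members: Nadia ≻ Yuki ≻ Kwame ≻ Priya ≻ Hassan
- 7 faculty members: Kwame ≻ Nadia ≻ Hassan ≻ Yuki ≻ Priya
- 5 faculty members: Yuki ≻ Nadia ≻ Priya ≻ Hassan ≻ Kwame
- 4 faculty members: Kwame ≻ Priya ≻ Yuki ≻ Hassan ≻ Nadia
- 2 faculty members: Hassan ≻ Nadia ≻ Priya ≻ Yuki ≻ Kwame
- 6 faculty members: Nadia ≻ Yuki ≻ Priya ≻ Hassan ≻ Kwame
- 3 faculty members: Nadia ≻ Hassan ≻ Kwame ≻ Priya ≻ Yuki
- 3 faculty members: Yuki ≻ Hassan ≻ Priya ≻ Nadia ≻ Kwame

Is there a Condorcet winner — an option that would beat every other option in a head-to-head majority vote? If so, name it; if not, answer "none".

Nadia vs Hassan: 29–9 for Nadia.
Nadia vs Kwame: 27–11 for Nadia.
Nadia vs Priya: 31–7 for Nadia.
Nadia vs Yuki: 26–12 for Nadia.
Nadia beats every other option head-to-head.

Nadia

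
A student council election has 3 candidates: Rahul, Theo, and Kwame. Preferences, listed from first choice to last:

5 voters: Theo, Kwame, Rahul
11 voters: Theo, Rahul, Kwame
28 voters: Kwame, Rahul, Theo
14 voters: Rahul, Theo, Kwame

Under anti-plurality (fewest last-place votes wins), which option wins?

Last-place votes: Rahul 5, Theo 28, Kwame 25.
Rahul is ranked last by the fewest voters, so Rahul wins.

Rahul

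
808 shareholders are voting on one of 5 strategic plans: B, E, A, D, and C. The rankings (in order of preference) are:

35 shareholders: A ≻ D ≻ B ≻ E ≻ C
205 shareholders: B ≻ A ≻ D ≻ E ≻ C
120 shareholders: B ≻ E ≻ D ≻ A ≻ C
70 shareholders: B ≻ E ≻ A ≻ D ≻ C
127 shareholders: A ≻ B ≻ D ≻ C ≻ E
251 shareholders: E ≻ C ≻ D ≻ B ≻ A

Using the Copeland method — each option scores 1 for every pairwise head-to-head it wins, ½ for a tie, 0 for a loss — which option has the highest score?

B: beats E, A, D, and C → score 4.
E: beats A, D, and C; loses to B → score 3.
A: beats D and C; loses to B and E → score 2.
D: beats C; loses to B, E, and A → score 1.
C: loses to B, E, A, and D → score 0.
B has the best pairwise record.

B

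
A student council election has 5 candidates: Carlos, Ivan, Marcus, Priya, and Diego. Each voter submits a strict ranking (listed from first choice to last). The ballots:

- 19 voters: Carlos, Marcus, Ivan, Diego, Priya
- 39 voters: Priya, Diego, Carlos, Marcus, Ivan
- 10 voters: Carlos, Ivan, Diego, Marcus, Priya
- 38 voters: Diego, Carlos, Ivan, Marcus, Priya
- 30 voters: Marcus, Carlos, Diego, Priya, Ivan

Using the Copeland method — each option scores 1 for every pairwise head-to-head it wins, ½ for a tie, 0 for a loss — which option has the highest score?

Carlos: beats Ivan, Marcus, and Priya; loses to Diego → score 3.
Ivan: loses to Carlos, Marcus, Priya, and Diego → score 0.
Marcus: beats Ivan and Priya; loses to Carlos and Diego → score 2.
Priya: beats Ivan; loses to Carlos, Marcus, and Diego → score 1.
Diego: beats Carlos, Ivan, Marcus, and Priya → score 4.
Diego has the best pairwise record.

Diego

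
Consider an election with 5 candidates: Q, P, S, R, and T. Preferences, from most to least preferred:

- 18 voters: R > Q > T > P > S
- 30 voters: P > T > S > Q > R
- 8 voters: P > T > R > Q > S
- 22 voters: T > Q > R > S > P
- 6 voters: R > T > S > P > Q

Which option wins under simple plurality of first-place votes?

P

First-place votes: Q 0, P 38, S 0, R 24, T 22.
P has the most first-place votes.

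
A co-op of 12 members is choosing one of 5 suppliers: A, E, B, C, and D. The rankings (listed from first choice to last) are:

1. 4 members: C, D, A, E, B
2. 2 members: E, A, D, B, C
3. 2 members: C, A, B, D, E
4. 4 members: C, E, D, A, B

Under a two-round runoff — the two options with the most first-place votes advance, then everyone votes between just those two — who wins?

Round 1 first-place votes: A 0, E 2, B 0, C 10, D 0.
C and E advance.
Runoff: C is preferred to E by 10 voters; E by 2.
C wins the runoff.

C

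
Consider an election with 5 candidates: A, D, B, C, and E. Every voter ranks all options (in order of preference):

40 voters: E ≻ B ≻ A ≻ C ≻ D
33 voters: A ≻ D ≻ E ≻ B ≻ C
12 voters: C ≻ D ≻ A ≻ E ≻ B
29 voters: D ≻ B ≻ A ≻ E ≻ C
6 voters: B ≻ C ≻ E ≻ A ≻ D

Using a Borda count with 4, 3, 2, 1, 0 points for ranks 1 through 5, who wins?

A

A: 40·2 + 33·4 + 12·2 + 29·2 + 6·1 = 300
D: 40·0 + 33·3 + 12·3 + 29·4 + 6·0 = 251
B: 40·3 + 33·1 + 12·0 + 29·3 + 6·4 = 264
C: 40·1 + 33·0 + 12·4 + 29·0 + 6·3 = 106
E: 40·4 + 33·2 + 12·1 + 29·1 + 6·2 = 279
A has the highest Borda score (300).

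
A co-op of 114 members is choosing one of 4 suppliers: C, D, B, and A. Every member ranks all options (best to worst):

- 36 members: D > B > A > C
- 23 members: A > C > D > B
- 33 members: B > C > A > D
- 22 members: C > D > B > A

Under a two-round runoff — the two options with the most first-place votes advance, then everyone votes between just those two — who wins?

Round 1 first-place votes: C 22, D 36, B 33, A 23.
D and B advance.
Runoff: D is preferred to B by 81 voters; B by 33.
D wins the runoff.

D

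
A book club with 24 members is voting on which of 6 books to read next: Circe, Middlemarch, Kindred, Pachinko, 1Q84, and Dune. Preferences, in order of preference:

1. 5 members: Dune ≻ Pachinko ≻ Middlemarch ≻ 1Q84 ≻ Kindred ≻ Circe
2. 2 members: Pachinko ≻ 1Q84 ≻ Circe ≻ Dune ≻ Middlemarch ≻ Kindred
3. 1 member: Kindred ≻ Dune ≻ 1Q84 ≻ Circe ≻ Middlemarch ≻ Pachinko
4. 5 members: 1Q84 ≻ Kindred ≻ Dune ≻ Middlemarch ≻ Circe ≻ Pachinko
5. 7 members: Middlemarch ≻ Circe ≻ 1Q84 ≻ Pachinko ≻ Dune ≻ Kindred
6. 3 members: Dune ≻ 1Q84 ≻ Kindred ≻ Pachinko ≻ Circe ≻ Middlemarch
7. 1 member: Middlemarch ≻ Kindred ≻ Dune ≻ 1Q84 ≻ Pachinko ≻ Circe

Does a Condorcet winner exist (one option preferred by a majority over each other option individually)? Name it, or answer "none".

Checking pairwise contests:
Middlemarch beats Circe 18–6.
Dune beats Middlemarch 16–8.
Middlemarch beats Kindred 15–9.
Circe beats Pachinko 13–11.
Middlemarch beats 1Q84 13–11.
1Q84 beats Dune 14–10.
Every option loses at least one head-to-head, so there is no Condorcet winner.

none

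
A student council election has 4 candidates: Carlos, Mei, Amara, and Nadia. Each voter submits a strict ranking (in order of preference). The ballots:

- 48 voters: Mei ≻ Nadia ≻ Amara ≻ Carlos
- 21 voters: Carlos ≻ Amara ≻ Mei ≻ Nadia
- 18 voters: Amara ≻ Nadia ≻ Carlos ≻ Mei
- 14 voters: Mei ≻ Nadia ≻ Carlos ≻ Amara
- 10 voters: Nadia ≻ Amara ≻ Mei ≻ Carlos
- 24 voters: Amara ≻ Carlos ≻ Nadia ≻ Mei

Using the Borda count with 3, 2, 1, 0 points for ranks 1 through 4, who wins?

Amara

Carlos: 48·0 + 21·3 + 18·1 + 14·1 + 10·0 + 24·2 = 143
Mei: 48·3 + 21·1 + 18·0 + 14·3 + 10·1 + 24·0 = 217
Amara: 48·1 + 21·2 + 18·3 + 14·0 + 10·2 + 24·3 = 236
Nadia: 48·2 + 21·0 + 18·2 + 14·2 + 10·3 + 24·1 = 214
Amara has the highest Borda score (236).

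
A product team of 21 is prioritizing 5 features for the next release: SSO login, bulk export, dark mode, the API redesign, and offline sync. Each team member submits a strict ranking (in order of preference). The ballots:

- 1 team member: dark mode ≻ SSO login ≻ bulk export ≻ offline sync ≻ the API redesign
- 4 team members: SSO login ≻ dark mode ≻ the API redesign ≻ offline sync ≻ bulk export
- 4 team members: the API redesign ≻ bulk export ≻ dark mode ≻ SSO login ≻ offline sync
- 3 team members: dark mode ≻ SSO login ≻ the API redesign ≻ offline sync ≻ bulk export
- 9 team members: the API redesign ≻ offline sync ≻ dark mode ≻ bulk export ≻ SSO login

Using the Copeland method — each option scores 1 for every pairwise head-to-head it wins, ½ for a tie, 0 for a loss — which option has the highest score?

the API redesign

SSO login: beats offline sync; loses to bulk export, dark mode, and the API redesign → score 1.
bulk export: beats SSO login; loses to dark mode, the API redesign, and offline sync → score 1.
dark mode: beats SSO login, bulk export, and offline sync; loses to the API redesign → score 3.
the API redesign: beats SSO login, bulk export, dark mode, and offline sync → score 4.
offline sync: beats bulk export; loses to SSO login, dark mode, and the API redesign → score 1.
the API redesign has the best pairwise record.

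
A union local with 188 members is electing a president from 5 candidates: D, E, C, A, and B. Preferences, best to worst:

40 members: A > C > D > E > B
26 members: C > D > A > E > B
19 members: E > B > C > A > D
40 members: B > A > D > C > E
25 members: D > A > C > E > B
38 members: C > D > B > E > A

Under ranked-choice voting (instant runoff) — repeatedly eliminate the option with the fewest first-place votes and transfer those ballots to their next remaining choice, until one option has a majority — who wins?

A

Round 1: D 25, E 19, C 64, A 40, B 40. Eliminate E.
Round 2: D 25, C 64, A 40, B 59. Eliminate D.
Round 3: C 64, A 65, B 59. Eliminate B.
Round 4: C 83, A 105. A has a majority.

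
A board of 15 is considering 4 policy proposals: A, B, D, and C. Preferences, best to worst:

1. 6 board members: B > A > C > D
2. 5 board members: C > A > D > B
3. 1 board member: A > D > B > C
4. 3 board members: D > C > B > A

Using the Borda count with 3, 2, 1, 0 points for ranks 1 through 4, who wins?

A: 6·2 + 5·2 + 1·3 + 3·0 = 25
B: 6·3 + 5·0 + 1·1 + 3·1 = 22
D: 6·0 + 5·1 + 1·2 + 3·3 = 16
C: 6·1 + 5·3 + 1·0 + 3·2 = 27
C has the highest Borda score (27).

C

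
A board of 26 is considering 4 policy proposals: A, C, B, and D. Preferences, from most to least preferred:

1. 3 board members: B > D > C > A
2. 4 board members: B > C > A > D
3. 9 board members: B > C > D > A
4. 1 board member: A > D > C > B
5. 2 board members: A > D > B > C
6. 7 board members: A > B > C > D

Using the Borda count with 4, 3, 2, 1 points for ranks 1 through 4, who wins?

B

A: 3·1 + 4·2 + 9·1 + 1·4 + 2·4 + 7·4 = 60
C: 3·2 + 4·3 + 9·3 + 1·2 + 2·1 + 7·2 = 63
B: 3·4 + 4·4 + 9·4 + 1·1 + 2·2 + 7·3 = 90
D: 3·3 + 4·1 + 9·2 + 1·3 + 2·3 + 7·1 = 47
B has the highest Borda score (90).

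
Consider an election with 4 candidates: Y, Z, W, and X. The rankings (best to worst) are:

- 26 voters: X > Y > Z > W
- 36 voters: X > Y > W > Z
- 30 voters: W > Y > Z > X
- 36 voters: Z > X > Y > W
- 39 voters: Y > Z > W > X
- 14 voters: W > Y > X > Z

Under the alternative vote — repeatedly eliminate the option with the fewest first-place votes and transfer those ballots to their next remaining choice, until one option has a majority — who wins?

X

Round 1: Y 39, Z 36, W 44, X 62. Eliminate Z.
Round 2: Y 39, W 44, X 98. X has a majority.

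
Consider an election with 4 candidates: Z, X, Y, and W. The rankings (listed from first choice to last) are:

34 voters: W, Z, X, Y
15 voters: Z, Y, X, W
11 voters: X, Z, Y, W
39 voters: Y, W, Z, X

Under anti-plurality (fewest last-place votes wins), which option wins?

Z

Last-place votes: Z 0, X 39, Y 34, W 26.
Z is ranked last by the fewest voters, so Z wins.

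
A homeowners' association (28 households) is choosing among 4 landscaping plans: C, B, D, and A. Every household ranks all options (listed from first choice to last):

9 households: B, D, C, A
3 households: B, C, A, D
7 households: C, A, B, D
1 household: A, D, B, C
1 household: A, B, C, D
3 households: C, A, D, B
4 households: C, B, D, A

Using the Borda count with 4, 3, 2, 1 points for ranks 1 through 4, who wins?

C: 9·2 + 3·3 + 7·4 + 1·1 + 1·2 + 3·4 + 4·4 = 86
B: 9·4 + 3·4 + 7·2 + 1·2 + 1·3 + 3·1 + 4·3 = 82
D: 9·3 + 3·1 + 7·1 + 1·3 + 1·1 + 3·2 + 4·2 = 55
A: 9·1 + 3·2 + 7·3 + 1·4 + 1·4 + 3·3 + 4·1 = 57
C has the highest Borda score (86).

C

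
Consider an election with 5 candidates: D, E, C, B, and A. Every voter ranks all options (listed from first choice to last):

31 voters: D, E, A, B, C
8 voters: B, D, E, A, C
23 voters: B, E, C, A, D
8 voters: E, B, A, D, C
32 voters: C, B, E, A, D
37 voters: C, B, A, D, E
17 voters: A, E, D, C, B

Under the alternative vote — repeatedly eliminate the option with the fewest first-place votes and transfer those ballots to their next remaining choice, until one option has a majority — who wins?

C

Round 1: D 31, E 8, C 69, B 31, A 17. Eliminate E.
Round 2: D 31, C 69, B 39, A 17. Eliminate A.
Round 3: D 48, C 69, B 39. Eliminate B.
Round 4: D 64, C 92. C has a majority.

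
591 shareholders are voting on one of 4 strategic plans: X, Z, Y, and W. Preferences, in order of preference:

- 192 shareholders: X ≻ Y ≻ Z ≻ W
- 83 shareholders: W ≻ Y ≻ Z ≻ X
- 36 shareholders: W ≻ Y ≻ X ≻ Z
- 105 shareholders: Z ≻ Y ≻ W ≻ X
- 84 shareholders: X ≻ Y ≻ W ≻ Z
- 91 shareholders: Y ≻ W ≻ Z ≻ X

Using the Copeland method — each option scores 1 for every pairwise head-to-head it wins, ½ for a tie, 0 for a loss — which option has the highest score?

X: beats Z; loses to Y and W → score 1.
Z: beats W; loses to X and Y → score 1.
Y: beats X, Z, and W → score 3.
W: beats X; loses to Z and Y → score 1.
Y has the best pairwise record.

Y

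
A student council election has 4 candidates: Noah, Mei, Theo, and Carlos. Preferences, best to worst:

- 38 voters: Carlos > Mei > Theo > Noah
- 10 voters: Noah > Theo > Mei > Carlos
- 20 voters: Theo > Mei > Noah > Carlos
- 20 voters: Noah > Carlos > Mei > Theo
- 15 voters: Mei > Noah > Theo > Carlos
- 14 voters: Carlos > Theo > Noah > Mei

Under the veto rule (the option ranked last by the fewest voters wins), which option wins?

Mei

Last-place votes: Noah 38, Mei 14, Theo 20, Carlos 45.
Mei is ranked last by the fewest voters, so Mei wins.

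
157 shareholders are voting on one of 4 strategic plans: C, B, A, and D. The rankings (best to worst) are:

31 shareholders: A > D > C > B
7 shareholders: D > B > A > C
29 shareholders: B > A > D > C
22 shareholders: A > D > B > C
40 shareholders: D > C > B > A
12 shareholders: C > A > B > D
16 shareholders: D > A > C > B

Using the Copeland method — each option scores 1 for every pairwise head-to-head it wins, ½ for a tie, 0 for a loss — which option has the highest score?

A

C: beats B; loses to A and D → score 1.
B: loses to C, A, and D → score 0.
A: beats C, B, and D → score 3.
D: beats C and B; loses to A → score 2.
A has the best pairwise record.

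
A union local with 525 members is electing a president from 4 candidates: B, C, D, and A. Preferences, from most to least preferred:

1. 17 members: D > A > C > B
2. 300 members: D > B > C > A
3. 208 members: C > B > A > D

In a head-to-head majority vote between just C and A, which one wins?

Voters preferring C to A: 508; preferring A to C: 17.
C wins the head-to-head.

C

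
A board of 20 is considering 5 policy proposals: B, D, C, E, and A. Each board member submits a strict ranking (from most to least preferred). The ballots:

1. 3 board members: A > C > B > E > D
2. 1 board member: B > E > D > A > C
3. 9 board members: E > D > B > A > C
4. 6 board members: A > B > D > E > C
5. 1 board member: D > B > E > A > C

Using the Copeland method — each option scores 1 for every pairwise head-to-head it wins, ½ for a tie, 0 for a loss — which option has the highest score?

B

B: beats C, E, and A; ties D → score 3.5.
D: beats C and A; ties B; loses to E → score 2.5.
C: loses to B, D, E, and A → score 0.
E: beats D, C, and A; loses to B → score 3.
A: beats C; loses to B, D, and E → score 1.
B has the best pairwise record.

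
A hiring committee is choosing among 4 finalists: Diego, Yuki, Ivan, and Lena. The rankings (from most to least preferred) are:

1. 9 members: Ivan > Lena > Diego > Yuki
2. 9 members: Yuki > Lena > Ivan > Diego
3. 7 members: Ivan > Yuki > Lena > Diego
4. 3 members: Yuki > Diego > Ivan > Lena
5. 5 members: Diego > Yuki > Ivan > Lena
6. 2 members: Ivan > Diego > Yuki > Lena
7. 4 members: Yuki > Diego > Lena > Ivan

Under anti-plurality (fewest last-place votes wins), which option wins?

Last-place votes: Diego 16, Yuki 9, Ivan 4, Lena 10.
Ivan is ranked last by the fewest voters, so Ivan wins.

Ivan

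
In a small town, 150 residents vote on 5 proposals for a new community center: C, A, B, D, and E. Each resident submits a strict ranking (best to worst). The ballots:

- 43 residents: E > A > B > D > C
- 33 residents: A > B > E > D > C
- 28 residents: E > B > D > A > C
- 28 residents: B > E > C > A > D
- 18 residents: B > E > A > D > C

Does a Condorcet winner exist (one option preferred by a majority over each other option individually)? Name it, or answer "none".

none

Checking pairwise contests:
A beats C 122–28.
E beats A 117–33.
A beats B 76–74.
A beats D 122–28.
B beats E 79–71.
Every option loses at least one head-to-head, so there is no Condorcet winner.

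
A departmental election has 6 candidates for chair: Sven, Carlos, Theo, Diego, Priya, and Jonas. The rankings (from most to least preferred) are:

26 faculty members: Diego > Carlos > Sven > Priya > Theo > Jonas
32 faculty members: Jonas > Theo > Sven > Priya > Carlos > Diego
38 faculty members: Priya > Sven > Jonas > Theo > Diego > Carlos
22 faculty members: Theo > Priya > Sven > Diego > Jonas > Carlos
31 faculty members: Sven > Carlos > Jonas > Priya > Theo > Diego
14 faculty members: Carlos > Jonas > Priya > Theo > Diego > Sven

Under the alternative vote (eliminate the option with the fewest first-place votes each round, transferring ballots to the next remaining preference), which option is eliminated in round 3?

Diego

Round 1: Sven 31, Carlos 14, Theo 22, Diego 26, Priya 38, Jonas 32. Eliminate Carlos.
Round 2: Sven 31, Theo 22, Diego 26, Priya 38, Jonas 46. Eliminate Theo.
Round 3: Sven 31, Diego 26, Priya 60, Jonas 46. Eliminate Diego.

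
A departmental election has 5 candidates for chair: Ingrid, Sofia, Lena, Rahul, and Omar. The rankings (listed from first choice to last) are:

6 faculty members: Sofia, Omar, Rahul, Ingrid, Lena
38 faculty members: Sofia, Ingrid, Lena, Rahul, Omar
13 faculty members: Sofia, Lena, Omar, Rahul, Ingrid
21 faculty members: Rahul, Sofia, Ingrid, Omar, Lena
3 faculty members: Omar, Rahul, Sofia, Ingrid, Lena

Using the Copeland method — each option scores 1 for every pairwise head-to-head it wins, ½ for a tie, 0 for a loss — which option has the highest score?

Sofia

Ingrid: beats Lena and Omar; loses to Sofia and Rahul → score 2.
Sofia: beats Ingrid, Lena, Rahul, and Omar → score 4.
Lena: beats Rahul and Omar; loses to Ingrid and Sofia → score 2.
Rahul: beats Ingrid and Omar; loses to Sofia and Lena → score 2.
Omar: loses to Ingrid, Sofia, Lena, and Rahul → score 0.
Sofia has the best pairwise record.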